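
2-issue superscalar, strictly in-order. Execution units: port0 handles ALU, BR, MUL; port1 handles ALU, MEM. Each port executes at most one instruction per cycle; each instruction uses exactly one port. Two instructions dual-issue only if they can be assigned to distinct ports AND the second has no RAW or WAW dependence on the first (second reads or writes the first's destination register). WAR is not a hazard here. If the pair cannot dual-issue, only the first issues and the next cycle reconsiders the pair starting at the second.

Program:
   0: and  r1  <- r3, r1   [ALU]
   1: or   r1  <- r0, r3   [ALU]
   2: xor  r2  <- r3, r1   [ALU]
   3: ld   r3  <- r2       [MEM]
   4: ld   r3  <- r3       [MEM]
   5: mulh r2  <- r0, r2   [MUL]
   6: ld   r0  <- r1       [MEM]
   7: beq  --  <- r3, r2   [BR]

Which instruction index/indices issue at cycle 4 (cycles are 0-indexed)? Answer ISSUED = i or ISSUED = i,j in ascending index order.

ISSUED = 4,5

c0: i0 and.ALU  WAW r1
c1: i1 or.ALU  RAW r1
c2: i2 xor.ALU  RAW r2
c3: i3 ld.MEM  no-port MEM/MEM
c4: i4/i5 ld.MEM mulh.MUL  dual
c5: i6/i7 ld.MEM beq.BR  dual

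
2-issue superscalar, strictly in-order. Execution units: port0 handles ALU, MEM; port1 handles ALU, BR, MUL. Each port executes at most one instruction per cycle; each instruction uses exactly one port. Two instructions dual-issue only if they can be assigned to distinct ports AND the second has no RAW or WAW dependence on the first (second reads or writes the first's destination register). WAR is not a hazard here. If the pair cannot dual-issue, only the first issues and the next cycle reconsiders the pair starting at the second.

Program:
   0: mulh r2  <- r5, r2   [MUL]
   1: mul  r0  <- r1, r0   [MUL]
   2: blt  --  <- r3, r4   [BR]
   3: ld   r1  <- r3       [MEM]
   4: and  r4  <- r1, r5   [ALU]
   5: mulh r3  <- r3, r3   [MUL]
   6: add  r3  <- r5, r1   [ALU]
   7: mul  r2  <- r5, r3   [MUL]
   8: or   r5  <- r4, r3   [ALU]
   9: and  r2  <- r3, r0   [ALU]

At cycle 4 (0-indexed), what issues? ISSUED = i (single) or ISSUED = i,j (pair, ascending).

ISSUED = 6

#0 head=0: mulh.MUL i0 no-port MUL/MUL
#1 head=1: mul.MUL i1 no-port MUL/BR
#2 head=2: blt.BR+ld.MEM i2+i3 dual
#3 head=4: and.ALU+mulh.MUL i4+i5 dual
#4 head=6: add.ALU i6 RAW r3
#5 head=7: mul.MUL+or.ALU i7+i8 dual
#6 head=9: and.ALU i9 tail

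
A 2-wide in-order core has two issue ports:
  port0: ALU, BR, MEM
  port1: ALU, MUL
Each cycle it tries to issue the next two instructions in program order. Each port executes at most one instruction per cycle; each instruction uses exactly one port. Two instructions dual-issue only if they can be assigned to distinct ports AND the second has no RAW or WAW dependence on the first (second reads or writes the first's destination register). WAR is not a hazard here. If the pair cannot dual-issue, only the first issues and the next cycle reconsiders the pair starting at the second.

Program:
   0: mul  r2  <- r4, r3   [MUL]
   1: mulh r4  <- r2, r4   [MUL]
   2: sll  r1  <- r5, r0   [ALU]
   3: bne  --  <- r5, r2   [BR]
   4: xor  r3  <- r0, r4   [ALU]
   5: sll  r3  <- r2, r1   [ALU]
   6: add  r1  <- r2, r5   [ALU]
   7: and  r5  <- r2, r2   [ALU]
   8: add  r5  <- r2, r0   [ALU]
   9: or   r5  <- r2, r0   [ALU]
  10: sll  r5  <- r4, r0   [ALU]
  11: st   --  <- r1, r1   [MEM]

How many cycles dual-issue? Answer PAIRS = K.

#0 head=0: mul.MUL i0 no-port MUL/MUL
#1 head=1: mulh.MUL;sll.ALU i1&i2 2-wide
#2 head=3: bne.BR;xor.ALU i3&i4 2-wide
#3 head=5: sll.ALU;add.ALU i5&i6 2-wide
#4 head=7: and.ALU i7 WAW r5
#5 head=8: add.ALU i8 WAW r5
#6 head=9: or.ALU i9 WAW r5
#7 head=10: sll.ALU;st.MEM i10&i11 2-wide

PAIRS = 4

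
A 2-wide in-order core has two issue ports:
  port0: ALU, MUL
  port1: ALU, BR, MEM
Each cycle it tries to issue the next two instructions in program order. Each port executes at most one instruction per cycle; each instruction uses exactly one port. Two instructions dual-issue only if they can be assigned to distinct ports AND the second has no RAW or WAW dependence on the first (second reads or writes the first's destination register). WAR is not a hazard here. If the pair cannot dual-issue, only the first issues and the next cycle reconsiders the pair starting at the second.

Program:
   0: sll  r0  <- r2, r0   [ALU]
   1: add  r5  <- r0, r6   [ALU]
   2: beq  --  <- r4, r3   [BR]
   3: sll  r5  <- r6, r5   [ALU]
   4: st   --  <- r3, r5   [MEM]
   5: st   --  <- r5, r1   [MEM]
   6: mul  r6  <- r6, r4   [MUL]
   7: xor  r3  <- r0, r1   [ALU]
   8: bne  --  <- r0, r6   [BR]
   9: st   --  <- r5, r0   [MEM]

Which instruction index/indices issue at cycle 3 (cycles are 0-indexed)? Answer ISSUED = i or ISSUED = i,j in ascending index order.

ISSUED = 4

[0] i0  sll  -- RAW r0
[1] i1&i2  add beq  -- pair
[2] i3  sll  -- RAW r5
[3] i4  st  -- no-port MEM/MEM
[4] i5&i6  st mul  -- pair
[5] i7&i8  xor bne  -- pair
[6] i9  st  -- tail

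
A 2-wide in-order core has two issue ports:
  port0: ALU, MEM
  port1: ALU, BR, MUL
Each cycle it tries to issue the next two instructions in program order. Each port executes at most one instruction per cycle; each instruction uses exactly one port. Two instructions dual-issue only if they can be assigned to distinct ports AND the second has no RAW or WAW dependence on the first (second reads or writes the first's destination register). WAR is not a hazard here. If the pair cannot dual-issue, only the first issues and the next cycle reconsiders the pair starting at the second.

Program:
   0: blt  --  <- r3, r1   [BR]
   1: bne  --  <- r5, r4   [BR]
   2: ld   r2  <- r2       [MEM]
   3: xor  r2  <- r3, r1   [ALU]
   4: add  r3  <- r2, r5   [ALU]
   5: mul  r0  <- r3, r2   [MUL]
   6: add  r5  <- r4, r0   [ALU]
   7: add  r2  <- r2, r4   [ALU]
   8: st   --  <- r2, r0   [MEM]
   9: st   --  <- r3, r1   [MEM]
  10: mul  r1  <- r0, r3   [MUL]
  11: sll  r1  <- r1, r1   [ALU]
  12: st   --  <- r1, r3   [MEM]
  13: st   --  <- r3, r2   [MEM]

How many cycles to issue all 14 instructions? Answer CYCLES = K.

CYCLES = 11

c0: i0 blt.BR  no-port BR/BR
c1: i1/i2 bne.BR/ld.MEM  2-wide
c2: i3 xor.ALU  RAW r2
c3: i4 add.ALU  RAW r3
c4: i5 mul.MUL  RAW r0
c5: i6/i7 add.ALU/add.ALU  2-wide
c6: i8 st.MEM  no-port MEM/MEM
c7: i9/i10 st.MEM/mul.MUL  2-wide
c8: i11 sll.ALU  RAW r1
c9: i12 st.MEM  no-port MEM/MEM
c10: i13 st.MEM  tail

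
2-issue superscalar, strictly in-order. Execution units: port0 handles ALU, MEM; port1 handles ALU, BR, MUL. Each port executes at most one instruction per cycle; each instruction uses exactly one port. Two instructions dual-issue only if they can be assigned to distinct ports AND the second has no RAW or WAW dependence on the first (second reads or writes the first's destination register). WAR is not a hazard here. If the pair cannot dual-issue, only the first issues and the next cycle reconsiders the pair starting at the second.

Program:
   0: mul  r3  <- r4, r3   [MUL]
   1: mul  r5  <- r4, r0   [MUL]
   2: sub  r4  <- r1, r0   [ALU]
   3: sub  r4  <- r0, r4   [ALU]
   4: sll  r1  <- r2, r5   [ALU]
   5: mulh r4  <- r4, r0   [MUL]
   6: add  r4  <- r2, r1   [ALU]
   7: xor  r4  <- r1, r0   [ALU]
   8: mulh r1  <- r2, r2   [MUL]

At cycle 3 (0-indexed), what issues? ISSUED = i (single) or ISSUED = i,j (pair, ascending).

ISSUED = 5

t=0 i0:mul ; no-port MUL/MUL
t=1 i1+i2:mul;sub ; dual
t=2 i3+i4:sub;sll ; dual
t=3 i5:mulh ; WAW r4
t=4 i6:add ; WAW r4
t=5 i7+i8:xor;mulh ; dual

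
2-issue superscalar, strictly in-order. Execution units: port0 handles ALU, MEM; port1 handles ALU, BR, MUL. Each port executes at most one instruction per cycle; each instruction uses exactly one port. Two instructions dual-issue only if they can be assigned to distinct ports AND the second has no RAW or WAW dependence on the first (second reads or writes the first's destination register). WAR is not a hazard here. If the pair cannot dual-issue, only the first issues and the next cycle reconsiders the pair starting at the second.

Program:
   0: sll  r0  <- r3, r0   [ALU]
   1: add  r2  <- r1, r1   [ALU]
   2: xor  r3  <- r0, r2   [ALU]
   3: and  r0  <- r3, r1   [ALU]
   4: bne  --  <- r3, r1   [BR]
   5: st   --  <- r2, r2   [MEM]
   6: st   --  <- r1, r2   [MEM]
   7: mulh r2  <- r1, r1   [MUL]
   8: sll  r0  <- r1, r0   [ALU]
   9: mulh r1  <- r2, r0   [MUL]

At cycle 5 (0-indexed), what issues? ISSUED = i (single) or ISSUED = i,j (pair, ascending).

c0: i0/i1 sll.ALU;add.ALU  pair
c1: i2 xor.ALU  RAW r3
c2: i3/i4 and.ALU;bne.BR  pair
c3: i5 st.MEM  no-port MEM/MEM
c4: i6/i7 st.MEM;mulh.MUL  pair
c5: i8 sll.ALU  RAW r0
c6: i9 mulh.MUL  tail

ISSUED = 8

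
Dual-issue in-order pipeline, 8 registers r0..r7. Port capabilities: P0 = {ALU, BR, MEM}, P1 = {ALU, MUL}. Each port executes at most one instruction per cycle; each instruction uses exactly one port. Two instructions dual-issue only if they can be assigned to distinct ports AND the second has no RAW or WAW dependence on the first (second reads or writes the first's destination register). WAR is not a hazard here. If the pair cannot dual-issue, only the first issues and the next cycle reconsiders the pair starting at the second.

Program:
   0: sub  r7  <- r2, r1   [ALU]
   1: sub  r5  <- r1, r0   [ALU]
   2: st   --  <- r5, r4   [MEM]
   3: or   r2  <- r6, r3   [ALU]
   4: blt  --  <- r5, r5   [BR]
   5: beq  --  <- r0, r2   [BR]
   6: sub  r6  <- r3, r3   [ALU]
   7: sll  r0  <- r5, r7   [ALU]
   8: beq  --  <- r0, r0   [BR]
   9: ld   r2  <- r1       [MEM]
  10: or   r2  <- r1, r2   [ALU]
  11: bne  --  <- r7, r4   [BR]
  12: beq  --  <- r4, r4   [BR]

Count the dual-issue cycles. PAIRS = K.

PAIRS = 4

  cy0 -> i0/i1 (sub.ALU+sub.ALU) dual
  cy1 -> i2/i3 (st.MEM+or.ALU) dual
  cy2 -> i4 (blt.BR) no-port BR/BR
  cy3 -> i5/i6 (beq.BR+sub.ALU) dual
  cy4 -> i7 (sll.ALU) RAW r0
  cy5 -> i8 (beq.BR) no-port BR/MEM
  cy6 -> i9 (ld.MEM) RAW+WAW r2
  cy7 -> i10/i11 (or.ALU+bne.BR) dual
  cy8 -> i12 (beq.BR) tail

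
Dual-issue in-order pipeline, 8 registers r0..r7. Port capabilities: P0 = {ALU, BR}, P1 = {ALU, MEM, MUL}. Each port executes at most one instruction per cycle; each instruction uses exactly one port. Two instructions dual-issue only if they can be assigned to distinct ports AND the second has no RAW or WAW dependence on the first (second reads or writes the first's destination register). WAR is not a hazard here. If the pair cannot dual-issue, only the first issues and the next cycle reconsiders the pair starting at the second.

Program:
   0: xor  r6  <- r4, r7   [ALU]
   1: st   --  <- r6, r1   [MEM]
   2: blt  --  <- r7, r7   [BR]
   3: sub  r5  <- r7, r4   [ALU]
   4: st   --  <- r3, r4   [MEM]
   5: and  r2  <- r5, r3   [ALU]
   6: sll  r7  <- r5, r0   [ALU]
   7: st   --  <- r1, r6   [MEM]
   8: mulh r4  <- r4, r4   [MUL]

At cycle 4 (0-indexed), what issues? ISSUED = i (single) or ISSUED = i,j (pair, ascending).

ISSUED = 7

  cy0 -> i0 (xor) RAW r6
  cy1 -> i1&i2 (st;blt) dual
  cy2 -> i3&i4 (sub;st) dual
  cy3 -> i5&i6 (and;sll) dual
  cy4 -> i7 (st) no-port MEM/MUL
  cy5 -> i8 (mulh) tail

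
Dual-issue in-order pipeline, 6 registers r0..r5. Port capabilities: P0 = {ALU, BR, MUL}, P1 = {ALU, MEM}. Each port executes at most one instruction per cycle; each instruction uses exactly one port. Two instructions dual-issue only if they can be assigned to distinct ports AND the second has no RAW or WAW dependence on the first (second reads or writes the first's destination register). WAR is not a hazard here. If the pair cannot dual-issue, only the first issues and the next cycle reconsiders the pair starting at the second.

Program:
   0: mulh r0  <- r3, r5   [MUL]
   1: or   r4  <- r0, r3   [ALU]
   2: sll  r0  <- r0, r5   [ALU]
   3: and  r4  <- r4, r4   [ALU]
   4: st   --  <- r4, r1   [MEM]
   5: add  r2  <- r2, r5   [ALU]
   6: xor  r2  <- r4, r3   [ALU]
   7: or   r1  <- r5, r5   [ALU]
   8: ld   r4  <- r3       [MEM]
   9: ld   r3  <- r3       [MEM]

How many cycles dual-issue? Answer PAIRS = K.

#0 head=0: mulh.MUL i0 RAW r0
#1 head=1: or.ALU sll.ALU i1&i2 2-wide
#2 head=3: and.ALU i3 RAW r4
#3 head=4: st.MEM add.ALU i4&i5 2-wide
#4 head=6: xor.ALU or.ALU i6&i7 2-wide
#5 head=8: ld.MEM i8 no-port MEM/MEM
#6 head=9: ld.MEM i9 tail

PAIRS = 3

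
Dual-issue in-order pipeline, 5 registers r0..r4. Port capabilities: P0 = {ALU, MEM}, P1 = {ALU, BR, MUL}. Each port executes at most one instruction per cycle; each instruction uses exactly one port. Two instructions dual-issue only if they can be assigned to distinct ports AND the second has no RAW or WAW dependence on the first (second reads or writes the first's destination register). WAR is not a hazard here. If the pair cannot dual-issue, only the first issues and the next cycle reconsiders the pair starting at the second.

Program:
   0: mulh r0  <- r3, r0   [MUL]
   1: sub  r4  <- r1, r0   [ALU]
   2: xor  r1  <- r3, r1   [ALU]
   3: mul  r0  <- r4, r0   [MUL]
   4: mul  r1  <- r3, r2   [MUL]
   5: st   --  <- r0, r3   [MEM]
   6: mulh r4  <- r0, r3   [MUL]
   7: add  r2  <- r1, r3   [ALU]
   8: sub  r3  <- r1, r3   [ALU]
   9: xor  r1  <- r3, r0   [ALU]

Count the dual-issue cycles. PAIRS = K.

t=0 i0:mulh ; RAW r0
t=1 i1&i2:sub;xor ; 2-wide
t=2 i3:mul ; no-port MUL/MUL
t=3 i4&i5:mul;st ; 2-wide
t=4 i6&i7:mulh;add ; 2-wide
t=5 i8:sub ; RAW r3
t=6 i9:xor ; tail

PAIRS = 3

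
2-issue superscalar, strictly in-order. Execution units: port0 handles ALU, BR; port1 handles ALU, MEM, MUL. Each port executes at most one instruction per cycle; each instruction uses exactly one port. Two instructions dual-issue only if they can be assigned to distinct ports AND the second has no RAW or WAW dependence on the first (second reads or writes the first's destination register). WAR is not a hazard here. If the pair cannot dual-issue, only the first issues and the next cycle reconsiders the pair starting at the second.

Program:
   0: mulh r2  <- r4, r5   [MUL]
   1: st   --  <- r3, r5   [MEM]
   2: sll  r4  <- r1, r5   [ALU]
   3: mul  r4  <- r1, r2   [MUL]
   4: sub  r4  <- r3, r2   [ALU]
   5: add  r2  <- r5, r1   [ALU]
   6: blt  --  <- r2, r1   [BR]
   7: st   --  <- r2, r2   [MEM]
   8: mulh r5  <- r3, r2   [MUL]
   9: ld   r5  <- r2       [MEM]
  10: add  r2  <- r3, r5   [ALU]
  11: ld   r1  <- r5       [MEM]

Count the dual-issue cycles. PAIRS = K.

0. mulh.MUL @i0  | no-port MUL/MEM
1. st.MEM/sll.ALU @i1/i2  | dual
2. mul.MUL @i3  | WAW r4
3. sub.ALU/add.ALU @i4/i5  | dual
4. blt.BR/st.MEM @i6/i7  | dual
5. mulh.MUL @i8  | no-port MUL/MEM
6. ld.MEM @i9  | RAW r5
7. add.ALU/ld.MEM @i10/i11  | dual

PAIRS = 4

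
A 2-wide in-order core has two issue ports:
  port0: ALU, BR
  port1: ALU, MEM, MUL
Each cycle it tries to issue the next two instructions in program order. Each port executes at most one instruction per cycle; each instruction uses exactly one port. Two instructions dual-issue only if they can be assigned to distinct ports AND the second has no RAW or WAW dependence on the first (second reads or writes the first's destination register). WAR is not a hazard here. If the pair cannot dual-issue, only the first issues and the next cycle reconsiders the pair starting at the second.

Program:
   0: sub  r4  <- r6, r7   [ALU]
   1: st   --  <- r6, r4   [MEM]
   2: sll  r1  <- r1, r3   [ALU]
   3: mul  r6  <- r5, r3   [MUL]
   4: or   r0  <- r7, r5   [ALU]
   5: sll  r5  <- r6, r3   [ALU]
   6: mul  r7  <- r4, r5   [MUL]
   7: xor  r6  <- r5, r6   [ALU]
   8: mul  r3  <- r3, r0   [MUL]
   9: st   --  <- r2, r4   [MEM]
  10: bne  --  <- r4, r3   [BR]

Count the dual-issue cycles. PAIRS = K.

PAIRS = 4

[0] i0  sub  -- RAW r4
[1] i1/i2  st sll  -- pair
[2] i3/i4  mul or  -- pair
[3] i5  sll  -- RAW r5
[4] i6/i7  mul xor  -- pair
[5] i8  mul  -- no-port MUL/MEM
[6] i9/i10  st bne  -- pair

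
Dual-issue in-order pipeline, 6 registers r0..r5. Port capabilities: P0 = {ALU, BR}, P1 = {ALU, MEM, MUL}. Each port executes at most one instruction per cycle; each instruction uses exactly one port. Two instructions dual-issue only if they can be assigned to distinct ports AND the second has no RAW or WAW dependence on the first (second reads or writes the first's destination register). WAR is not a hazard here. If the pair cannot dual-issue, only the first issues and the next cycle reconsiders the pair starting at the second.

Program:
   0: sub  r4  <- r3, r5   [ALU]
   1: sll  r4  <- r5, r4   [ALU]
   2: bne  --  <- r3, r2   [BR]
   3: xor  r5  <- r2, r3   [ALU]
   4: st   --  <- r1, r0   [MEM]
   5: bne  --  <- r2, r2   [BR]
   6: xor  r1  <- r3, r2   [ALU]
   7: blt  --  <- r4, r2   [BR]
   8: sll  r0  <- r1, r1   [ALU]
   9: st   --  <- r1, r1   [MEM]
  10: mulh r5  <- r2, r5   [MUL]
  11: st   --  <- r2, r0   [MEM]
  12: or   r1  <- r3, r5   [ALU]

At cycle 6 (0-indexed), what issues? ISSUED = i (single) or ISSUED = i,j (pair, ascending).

[0] i0  sub  -- RAW+WAW r4
[1] i1+i2  sll/bne  -- pair
[2] i3+i4  xor/st  -- pair
[3] i5+i6  bne/xor  -- pair
[4] i7+i8  blt/sll  -- pair
[5] i9  st  -- no-port MEM/MUL
[6] i10  mulh  -- no-port MUL/MEM
[7] i11+i12  st/or  -- pair

ISSUED = 10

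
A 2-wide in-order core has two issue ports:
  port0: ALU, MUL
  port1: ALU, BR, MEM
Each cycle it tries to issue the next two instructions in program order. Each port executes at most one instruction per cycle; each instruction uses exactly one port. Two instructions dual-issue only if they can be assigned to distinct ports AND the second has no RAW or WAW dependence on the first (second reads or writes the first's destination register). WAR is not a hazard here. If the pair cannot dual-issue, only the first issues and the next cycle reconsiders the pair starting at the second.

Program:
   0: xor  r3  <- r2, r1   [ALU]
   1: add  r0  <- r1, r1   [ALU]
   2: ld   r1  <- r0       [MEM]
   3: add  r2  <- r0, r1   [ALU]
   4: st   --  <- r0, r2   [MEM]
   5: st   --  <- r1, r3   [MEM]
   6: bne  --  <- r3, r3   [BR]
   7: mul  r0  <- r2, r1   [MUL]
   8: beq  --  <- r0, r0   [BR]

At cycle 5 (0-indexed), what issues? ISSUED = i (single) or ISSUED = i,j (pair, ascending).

ISSUED = 6,7

t=0 i0/i1:xor/add ; dual
t=1 i2:ld ; RAW r1
t=2 i3:add ; RAW r2
t=3 i4:st ; no-port MEM/MEM
t=4 i5:st ; no-port MEM/BR
t=5 i6/i7:bne/mul ; dual
t=6 i8:beq ; tail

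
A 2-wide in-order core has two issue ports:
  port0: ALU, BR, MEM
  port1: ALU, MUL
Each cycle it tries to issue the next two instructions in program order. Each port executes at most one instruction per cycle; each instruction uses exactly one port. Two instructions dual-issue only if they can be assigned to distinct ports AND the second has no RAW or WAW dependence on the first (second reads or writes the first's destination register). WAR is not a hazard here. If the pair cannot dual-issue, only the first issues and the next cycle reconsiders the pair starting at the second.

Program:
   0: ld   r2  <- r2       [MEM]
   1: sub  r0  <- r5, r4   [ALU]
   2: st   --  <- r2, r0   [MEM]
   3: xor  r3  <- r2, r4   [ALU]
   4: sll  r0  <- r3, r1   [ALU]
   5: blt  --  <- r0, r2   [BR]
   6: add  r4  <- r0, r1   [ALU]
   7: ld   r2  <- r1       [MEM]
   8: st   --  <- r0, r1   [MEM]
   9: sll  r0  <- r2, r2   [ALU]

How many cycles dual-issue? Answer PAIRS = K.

PAIRS = 4

#0 head=0: ld.MEM;sub.ALU i0&i1 dual
#1 head=2: st.MEM;xor.ALU i2&i3 dual
#2 head=4: sll.ALU i4 RAW r0
#3 head=5: blt.BR;add.ALU i5&i6 dual
#4 head=7: ld.MEM i7 no-port MEM/MEM
#5 head=8: st.MEM;sll.ALU i8&i9 dual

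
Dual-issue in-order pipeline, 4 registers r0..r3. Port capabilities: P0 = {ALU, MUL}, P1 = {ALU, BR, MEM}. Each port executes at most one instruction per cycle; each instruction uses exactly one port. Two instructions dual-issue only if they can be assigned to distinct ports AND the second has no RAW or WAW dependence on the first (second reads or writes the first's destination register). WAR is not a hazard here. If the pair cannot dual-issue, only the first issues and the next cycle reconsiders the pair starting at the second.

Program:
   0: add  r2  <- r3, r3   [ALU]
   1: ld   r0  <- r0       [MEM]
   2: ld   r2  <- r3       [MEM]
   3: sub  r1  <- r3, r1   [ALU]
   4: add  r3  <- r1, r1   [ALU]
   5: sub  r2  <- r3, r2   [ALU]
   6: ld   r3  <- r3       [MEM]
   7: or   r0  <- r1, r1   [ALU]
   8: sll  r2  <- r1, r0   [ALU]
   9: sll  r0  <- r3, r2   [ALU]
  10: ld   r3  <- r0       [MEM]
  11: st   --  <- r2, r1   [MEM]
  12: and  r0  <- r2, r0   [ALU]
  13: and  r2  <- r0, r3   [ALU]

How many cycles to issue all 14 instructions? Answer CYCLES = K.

#0 head=0: add ld i0&i1 pair
#1 head=2: ld sub i2&i3 pair
#2 head=4: add i4 RAW r3
#3 head=5: sub ld i5&i6 pair
#4 head=7: or i7 RAW r0
#5 head=8: sll i8 RAW r2
#6 head=9: sll i9 RAW r0
#7 head=10: ld i10 no-port MEM/MEM
#8 head=11: st and i11&i12 pair
#9 head=13: and i13 tail

CYCLES = 10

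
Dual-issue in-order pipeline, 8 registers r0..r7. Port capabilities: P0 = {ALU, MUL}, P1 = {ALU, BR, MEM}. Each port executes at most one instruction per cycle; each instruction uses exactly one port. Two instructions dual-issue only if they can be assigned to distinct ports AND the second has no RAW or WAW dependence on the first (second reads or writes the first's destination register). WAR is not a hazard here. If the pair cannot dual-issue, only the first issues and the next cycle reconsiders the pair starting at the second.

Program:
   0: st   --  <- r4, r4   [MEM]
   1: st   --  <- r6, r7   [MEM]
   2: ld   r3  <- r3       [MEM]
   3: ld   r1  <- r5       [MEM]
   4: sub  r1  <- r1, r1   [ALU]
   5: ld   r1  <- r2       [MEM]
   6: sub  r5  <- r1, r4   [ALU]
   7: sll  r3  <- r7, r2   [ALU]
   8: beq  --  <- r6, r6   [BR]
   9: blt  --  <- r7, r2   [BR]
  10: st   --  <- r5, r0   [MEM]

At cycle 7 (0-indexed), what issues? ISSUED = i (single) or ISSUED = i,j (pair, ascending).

ISSUED = 8

#0 head=0: st i0 no-port MEM/MEM
#1 head=1: st i1 no-port MEM/MEM
#2 head=2: ld i2 no-port MEM/MEM
#3 head=3: ld i3 RAW+WAW r1
#4 head=4: sub i4 WAW r1
#5 head=5: ld i5 RAW r1
#6 head=6: sub/sll i6/i7 2-wide
#7 head=8: beq i8 no-port BR/BR
#8 head=9: blt i9 no-port BR/MEM
#9 head=10: st i10 tail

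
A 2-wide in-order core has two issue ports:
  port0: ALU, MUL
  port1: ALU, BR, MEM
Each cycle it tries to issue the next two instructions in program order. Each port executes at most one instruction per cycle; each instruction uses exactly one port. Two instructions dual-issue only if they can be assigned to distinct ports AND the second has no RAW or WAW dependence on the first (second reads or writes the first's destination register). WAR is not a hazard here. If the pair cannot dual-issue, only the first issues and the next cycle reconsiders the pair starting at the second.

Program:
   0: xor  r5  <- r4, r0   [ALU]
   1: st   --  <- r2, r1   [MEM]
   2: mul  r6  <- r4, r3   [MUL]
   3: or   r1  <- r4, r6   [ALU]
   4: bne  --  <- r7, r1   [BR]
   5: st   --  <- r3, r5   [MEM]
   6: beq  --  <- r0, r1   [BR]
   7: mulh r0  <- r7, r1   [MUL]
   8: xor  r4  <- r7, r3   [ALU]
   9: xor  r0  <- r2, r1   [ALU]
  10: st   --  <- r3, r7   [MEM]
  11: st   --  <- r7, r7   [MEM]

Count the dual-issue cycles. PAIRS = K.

c0: i0&i1 xor.ALU/st.MEM  pair
c1: i2 mul.MUL  RAW r6
c2: i3 or.ALU  RAW r1
c3: i4 bne.BR  no-port BR/MEM
c4: i5 st.MEM  no-port MEM/BR
c5: i6&i7 beq.BR/mulh.MUL  pair
c6: i8&i9 xor.ALU/xor.ALU  pair
c7: i10 st.MEM  no-port MEM/MEM
c8: i11 st.MEM  tail

PAIRS = 3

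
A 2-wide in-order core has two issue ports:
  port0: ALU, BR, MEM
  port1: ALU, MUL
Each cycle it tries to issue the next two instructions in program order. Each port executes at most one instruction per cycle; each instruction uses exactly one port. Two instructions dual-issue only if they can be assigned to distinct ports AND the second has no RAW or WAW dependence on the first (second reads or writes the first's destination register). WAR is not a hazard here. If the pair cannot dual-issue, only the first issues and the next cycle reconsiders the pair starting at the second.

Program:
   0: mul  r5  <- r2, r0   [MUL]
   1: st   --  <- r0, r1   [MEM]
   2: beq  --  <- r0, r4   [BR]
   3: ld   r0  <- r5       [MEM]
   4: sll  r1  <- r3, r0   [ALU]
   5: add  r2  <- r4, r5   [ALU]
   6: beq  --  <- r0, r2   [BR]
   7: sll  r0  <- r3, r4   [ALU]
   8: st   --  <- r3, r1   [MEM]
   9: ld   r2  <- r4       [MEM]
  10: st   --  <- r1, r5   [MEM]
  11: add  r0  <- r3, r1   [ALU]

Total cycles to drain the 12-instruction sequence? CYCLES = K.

c0: i0,i1 mul+st  pair
c1: i2 beq  no-port BR/MEM
c2: i3 ld  RAW r0
c3: i4,i5 sll+add  pair
c4: i6,i7 beq+sll  pair
c5: i8 st  no-port MEM/MEM
c6: i9 ld  no-port MEM/MEM
c7: i10,i11 st+add  pair

CYCLES = 8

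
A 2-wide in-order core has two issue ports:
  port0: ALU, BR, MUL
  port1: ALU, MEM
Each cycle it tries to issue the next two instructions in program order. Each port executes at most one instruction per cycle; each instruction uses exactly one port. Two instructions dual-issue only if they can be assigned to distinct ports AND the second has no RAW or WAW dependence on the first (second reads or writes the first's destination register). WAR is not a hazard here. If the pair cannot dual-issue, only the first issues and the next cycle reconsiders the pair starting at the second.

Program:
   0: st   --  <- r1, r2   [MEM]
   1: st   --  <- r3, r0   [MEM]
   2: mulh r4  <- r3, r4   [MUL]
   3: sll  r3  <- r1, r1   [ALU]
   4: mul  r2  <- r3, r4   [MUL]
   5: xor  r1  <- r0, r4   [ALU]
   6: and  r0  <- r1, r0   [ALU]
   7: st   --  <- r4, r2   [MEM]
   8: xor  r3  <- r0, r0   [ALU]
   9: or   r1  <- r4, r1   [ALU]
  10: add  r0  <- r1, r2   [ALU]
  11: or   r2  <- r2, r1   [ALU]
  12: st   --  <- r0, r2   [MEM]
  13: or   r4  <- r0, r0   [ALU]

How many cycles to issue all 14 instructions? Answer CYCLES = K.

t=0 i0:st ; no-port MEM/MEM
t=1 i1+i2:st/mulh ; pair
t=2 i3:sll ; RAW r3
t=3 i4+i5:mul/xor ; pair
t=4 i6+i7:and/st ; pair
t=5 i8+i9:xor/or ; pair
t=6 i10+i11:add/or ; pair
t=7 i12+i13:st/or ; pair

CYCLES = 8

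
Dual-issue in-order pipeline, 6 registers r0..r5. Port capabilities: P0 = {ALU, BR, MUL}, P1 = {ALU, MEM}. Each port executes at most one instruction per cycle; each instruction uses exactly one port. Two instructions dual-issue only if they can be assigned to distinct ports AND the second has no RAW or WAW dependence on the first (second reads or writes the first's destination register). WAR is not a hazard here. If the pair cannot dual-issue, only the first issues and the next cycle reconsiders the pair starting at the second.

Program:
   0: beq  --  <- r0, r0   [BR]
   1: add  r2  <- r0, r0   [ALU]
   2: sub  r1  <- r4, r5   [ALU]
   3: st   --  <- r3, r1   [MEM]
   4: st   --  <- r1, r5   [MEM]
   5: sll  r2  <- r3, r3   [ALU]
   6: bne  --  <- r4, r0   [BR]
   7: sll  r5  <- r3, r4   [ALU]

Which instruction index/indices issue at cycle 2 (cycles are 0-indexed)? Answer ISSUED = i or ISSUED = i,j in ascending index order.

ISSUED = 3

#0 head=0: beq;add i0,i1 pair
#1 head=2: sub i2 RAW r1
#2 head=3: st i3 no-port MEM/MEM
#3 head=4: st;sll i4,i5 pair
#4 head=6: bne;sll i6,i7 pair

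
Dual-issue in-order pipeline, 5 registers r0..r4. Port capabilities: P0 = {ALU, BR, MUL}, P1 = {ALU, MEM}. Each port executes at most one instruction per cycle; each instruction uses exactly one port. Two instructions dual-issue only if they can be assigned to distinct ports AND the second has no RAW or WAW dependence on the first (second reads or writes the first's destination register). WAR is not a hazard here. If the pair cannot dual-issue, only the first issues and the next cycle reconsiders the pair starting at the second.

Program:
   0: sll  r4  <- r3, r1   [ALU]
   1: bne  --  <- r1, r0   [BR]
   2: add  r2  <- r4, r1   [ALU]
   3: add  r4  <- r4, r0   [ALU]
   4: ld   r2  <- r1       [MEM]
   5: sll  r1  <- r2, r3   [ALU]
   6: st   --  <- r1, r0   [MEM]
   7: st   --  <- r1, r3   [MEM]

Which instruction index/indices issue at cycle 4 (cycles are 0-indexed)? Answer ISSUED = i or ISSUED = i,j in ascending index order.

[0] i0,i1  sll/bne  -- pair
[1] i2,i3  add/add  -- pair
[2] i4  ld  -- RAW r2
[3] i5  sll  -- RAW r1
[4] i6  st  -- no-port MEM/MEM
[5] i7  st  -- tail

ISSUED = 6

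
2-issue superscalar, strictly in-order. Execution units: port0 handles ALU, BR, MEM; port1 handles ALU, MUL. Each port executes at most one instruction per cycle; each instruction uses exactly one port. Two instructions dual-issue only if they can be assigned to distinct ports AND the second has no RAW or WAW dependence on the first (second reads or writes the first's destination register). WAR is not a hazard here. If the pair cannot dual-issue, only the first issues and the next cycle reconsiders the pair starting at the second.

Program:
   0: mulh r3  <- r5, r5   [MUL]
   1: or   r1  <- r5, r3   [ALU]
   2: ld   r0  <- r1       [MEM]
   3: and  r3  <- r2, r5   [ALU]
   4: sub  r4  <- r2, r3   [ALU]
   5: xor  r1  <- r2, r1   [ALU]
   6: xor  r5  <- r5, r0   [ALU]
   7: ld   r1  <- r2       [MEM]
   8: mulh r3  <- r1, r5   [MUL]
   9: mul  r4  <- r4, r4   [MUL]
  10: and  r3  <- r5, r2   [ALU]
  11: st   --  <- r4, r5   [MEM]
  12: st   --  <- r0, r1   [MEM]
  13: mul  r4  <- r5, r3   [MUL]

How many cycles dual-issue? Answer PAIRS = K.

t=0 i0:mulh.MUL ; RAW r3
t=1 i1:or.ALU ; RAW r1
t=2 i2&i3:ld.MEM and.ALU ; dual
t=3 i4&i5:sub.ALU xor.ALU ; dual
t=4 i6&i7:xor.ALU ld.MEM ; dual
t=5 i8:mulh.MUL ; no-port MUL/MUL
t=6 i9&i10:mul.MUL and.ALU ; dual
t=7 i11:st.MEM ; no-port MEM/MEM
t=8 i12&i13:st.MEM mul.MUL ; dual

PAIRS = 5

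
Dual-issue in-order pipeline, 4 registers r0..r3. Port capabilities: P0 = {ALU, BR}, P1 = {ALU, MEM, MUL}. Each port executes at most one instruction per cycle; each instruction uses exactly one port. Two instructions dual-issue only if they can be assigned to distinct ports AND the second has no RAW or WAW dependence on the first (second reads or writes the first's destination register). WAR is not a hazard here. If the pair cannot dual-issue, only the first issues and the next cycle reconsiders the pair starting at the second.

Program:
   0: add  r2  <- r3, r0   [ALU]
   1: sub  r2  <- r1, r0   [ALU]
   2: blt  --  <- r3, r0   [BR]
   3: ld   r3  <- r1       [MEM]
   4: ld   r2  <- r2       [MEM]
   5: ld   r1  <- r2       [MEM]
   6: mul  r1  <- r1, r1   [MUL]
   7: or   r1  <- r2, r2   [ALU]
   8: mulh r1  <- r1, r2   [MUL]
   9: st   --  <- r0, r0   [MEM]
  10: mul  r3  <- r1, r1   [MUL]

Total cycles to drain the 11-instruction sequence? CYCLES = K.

  cy0 -> i0 (add.ALU) WAW r2
  cy1 -> i1+i2 (sub.ALU+blt.BR) pair
  cy2 -> i3 (ld.MEM) no-port MEM/MEM
  cy3 -> i4 (ld.MEM) no-port MEM/MEM
  cy4 -> i5 (ld.MEM) no-port MEM/MUL
  cy5 -> i6 (mul.MUL) WAW r1
  cy6 -> i7 (or.ALU) RAW+WAW r1
  cy7 -> i8 (mulh.MUL) no-port MUL/MEM
  cy8 -> i9 (st.MEM) no-port MEM/MUL
  cy9 -> i10 (mul.MUL) tail

CYCLES = 10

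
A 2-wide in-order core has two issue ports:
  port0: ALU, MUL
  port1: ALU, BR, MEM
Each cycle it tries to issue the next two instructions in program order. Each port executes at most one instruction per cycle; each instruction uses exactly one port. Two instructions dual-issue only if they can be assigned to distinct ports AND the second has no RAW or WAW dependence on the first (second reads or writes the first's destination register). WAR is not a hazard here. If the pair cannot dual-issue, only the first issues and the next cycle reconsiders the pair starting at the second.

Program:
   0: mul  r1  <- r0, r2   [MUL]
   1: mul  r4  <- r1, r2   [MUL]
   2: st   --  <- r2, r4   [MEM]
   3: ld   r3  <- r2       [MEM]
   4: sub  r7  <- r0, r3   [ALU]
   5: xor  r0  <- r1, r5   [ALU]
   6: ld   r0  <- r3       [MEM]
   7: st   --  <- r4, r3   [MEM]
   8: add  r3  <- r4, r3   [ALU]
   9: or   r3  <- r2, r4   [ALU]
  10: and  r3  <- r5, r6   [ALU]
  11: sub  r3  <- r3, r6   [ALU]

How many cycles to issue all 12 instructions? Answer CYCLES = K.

  cy0 -> i0 (mul) no-port MUL/MUL
  cy1 -> i1 (mul) RAW r4
  cy2 -> i2 (st) no-port MEM/MEM
  cy3 -> i3 (ld) RAW r3
  cy4 -> i4+i5 (sub xor) pair
  cy5 -> i6 (ld) no-port MEM/MEM
  cy6 -> i7+i8 (st add) pair
  cy7 -> i9 (or) WAW r3
  cy8 -> i10 (and) RAW+WAW r3
  cy9 -> i11 (sub) tail

CYCLES = 10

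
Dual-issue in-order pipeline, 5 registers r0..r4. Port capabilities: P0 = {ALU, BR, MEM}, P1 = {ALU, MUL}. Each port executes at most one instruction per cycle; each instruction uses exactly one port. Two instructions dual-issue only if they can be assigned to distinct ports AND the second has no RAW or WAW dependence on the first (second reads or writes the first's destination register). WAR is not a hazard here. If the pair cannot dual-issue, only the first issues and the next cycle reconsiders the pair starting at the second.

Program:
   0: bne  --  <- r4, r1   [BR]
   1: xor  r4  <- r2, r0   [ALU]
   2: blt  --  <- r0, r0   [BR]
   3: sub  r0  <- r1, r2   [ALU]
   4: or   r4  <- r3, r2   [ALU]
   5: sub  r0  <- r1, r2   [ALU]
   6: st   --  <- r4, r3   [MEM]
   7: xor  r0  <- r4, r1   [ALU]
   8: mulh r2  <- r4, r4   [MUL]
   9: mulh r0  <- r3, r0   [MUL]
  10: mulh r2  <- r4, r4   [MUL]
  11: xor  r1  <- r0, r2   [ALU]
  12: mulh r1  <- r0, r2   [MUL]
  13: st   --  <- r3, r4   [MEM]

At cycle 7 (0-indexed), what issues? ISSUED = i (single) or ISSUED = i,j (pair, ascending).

ISSUED = 11

[0] i0&i1  bne;xor  -- dual
[1] i2&i3  blt;sub  -- dual
[2] i4&i5  or;sub  -- dual
[3] i6&i7  st;xor  -- dual
[4] i8  mulh  -- no-port MUL/MUL
[5] i9  mulh  -- no-port MUL/MUL
[6] i10  mulh  -- RAW r2
[7] i11  xor  -- WAW r1
[8] i12&i13  mulh;st  -- dual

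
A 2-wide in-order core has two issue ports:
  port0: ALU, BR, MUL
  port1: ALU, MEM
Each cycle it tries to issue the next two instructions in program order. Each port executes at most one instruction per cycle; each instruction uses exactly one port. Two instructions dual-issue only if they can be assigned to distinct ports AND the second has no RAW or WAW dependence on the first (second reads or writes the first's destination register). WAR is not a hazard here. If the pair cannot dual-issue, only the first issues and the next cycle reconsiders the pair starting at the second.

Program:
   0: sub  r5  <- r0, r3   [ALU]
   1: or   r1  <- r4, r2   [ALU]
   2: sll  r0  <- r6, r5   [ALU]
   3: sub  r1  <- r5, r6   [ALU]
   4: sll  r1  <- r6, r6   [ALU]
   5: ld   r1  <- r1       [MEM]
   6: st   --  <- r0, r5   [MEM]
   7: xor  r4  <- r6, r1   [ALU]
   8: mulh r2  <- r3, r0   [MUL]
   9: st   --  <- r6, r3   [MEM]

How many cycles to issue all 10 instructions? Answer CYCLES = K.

CYCLES = 6

0. sub+or @i0,i1  | dual
1. sll+sub @i2,i3  | dual
2. sll @i4  | RAW+WAW r1
3. ld @i5  | no-port MEM/MEM
4. st+xor @i6,i7  | dual
5. mulh+st @i8,i9  | dual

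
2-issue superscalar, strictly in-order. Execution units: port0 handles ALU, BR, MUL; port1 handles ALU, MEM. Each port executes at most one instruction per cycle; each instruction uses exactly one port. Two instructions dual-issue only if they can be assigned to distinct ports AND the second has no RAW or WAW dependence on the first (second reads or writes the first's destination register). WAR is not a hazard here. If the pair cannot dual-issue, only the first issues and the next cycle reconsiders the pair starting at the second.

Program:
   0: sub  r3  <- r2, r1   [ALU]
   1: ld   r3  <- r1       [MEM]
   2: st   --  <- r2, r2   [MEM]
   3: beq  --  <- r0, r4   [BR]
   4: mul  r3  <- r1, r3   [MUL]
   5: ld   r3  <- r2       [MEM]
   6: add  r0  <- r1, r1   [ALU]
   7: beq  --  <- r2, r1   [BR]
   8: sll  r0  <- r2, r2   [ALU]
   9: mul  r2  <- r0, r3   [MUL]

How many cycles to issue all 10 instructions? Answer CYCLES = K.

[0] i0  sub  -- WAW r3
[1] i1  ld  -- no-port MEM/MEM
[2] i2,i3  st/beq  -- pair
[3] i4  mul  -- WAW r3
[4] i5,i6  ld/add  -- pair
[5] i7,i8  beq/sll  -- pair
[6] i9  mul  -- tail

CYCLES = 7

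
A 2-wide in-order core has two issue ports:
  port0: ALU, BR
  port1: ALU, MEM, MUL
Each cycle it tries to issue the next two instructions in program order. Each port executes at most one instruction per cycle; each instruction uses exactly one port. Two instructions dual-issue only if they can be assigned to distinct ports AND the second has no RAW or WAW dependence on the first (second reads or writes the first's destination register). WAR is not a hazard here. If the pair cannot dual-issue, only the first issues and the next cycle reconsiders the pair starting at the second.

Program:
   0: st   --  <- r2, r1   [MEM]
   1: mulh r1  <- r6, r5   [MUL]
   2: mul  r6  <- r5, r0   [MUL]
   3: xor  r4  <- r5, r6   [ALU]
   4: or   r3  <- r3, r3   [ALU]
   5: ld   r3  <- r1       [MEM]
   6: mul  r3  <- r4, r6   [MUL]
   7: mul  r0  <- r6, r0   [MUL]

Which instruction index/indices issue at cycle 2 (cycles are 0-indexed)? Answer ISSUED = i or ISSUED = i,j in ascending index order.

ISSUED = 2

[0] i0  st.MEM  -- no-port MEM/MUL
[1] i1  mulh.MUL  -- no-port MUL/MUL
[2] i2  mul.MUL  -- RAW r6
[3] i3/i4  xor.ALU+or.ALU  -- 2-wide
[4] i5  ld.MEM  -- no-port MEM/MUL
[5] i6  mul.MUL  -- no-port MUL/MUL
[6] i7  mul.MUL  -- tail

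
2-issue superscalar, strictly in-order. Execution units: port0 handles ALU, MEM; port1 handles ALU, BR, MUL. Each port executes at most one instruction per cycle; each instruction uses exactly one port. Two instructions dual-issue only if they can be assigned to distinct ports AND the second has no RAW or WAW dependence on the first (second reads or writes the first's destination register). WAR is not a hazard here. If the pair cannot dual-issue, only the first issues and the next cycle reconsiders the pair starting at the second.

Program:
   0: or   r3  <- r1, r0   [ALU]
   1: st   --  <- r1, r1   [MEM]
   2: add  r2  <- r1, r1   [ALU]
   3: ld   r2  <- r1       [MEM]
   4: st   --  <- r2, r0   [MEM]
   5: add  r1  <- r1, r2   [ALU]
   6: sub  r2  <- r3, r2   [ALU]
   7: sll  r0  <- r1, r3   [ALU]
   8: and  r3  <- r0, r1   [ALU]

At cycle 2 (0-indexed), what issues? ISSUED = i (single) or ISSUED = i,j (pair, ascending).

ISSUED = 3

#0 head=0: or+st i0/i1 dual
#1 head=2: add i2 WAW r2
#2 head=3: ld i3 no-port MEM/MEM
#3 head=4: st+add i4/i5 dual
#4 head=6: sub+sll i6/i7 dual
#5 head=8: and i8 tail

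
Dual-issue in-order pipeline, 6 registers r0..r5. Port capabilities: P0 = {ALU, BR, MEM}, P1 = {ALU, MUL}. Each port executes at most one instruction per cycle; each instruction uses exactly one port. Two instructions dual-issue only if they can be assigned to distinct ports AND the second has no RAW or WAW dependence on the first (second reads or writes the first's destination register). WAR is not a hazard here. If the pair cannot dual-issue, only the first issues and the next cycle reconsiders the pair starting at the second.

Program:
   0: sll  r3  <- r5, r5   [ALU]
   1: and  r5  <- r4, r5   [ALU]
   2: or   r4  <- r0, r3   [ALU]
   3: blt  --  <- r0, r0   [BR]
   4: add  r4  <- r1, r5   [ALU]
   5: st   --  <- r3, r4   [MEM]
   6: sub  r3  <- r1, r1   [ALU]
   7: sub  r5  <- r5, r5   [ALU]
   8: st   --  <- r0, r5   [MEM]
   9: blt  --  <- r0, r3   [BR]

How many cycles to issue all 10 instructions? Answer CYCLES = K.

CYCLES = 7

t=0 i0/i1:sll.ALU+and.ALU ; pair
t=1 i2/i3:or.ALU+blt.BR ; pair
t=2 i4:add.ALU ; RAW r4
t=3 i5/i6:st.MEM+sub.ALU ; pair
t=4 i7:sub.ALU ; RAW r5
t=5 i8:st.MEM ; no-port MEM/BR
t=6 i9:blt.BR ; tail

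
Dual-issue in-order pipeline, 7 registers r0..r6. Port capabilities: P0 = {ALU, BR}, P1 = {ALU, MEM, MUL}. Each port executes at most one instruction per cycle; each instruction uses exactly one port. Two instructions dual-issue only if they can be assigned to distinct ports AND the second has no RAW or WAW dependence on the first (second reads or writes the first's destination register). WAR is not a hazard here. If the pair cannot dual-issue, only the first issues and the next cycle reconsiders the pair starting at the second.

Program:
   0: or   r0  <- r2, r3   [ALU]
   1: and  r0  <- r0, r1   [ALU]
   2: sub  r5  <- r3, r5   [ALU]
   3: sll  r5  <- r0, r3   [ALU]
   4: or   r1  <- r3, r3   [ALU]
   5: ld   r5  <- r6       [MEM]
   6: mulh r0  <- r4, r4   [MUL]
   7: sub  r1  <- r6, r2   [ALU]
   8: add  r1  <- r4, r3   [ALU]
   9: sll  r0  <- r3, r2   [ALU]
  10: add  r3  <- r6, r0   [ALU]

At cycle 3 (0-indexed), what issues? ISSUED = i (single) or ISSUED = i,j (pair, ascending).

ISSUED = 5

  cy0 -> i0 (or.ALU) RAW+WAW r0
  cy1 -> i1/i2 (and.ALU sub.ALU) dual
  cy2 -> i3/i4 (sll.ALU or.ALU) dual
  cy3 -> i5 (ld.MEM) no-port MEM/MUL
  cy4 -> i6/i7 (mulh.MUL sub.ALU) dual
  cy5 -> i8/i9 (add.ALU sll.ALU) dual
  cy6 -> i10 (add.ALU) tail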